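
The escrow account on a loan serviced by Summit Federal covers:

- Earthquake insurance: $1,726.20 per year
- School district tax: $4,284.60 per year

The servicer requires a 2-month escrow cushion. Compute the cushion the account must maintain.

$1,001.80

Earthquake insurance = $1,726.20/yr
School district tax = $4,284.60/yr
Total annual escrow = $1,726.20 + $4,284.60 = $6,010.80
Per month = $6,010.80 / 12 = $500.90
Cushion = 2 × $500.90 = $1,001.80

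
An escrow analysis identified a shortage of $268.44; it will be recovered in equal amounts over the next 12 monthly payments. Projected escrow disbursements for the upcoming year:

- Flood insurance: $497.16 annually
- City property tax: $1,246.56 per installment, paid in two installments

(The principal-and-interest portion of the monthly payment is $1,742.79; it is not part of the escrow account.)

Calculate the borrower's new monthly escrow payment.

$271.56

Flood insurance: $497.16 annually
City property tax: $1,246.56 × 2 = $2,493.12 annually
Total annual escrow = $2,990.28
Monthly = $2,990.28 ÷ 12 = $249.19
Shortage per month = $268.44 / 12 = $22.37
New monthly escrow = $249.19 + $22.37 = $271.56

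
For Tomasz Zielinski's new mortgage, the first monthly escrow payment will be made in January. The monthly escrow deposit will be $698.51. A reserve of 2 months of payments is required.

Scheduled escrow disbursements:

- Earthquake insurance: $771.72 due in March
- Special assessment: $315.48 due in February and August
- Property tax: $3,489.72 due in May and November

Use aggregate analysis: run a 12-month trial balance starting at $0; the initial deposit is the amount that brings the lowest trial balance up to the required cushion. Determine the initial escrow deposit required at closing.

$2,481.39

Cushion = 2 × $698.51 = $1,397.02
Trial balance (start $0, +$698.51 each month, − disbursements):
  Jan: +$698.51 → $698.51
  Feb: +$698.51 − $315.48 → $1,081.54
  Mar: +$698.51 − $771.72 → $1,008.33
  Apr: +$698.51 → $1,706.84
  May: +$698.51 − $3,489.72 → -$1,084.37
  Jun: +$698.51 → -$385.86
  Jul: +$698.51 → $312.65
  Aug: +$698.51 − $315.48 → $695.68
  Sep: +$698.51 → $1,394.19
  Oct: +$698.51 → $2,092.70
  Nov: +$698.51 − $3,489.72 → -$698.51
  Dec: +$698.51 → $0.00
Lowest trial balance = -$1,084.37 (May)
Initial deposit = cushion − low point = $1,397.02 − (-$1,084.37) = $2,481.39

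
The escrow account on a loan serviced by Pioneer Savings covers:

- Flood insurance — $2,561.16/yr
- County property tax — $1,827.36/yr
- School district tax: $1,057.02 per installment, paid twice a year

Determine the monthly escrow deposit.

Flood insurance — $2,561.16 per year
County property tax — $1,827.36 per year
School district tax — $1,057.02 × 2 = $2,114.04 per year
Annual escrow total = $2,561.16 + $1,827.36 + $2,114.04 = $6,502.56
Monthly escrow = $6,502.56 ÷ 12 = $541.88

$541.88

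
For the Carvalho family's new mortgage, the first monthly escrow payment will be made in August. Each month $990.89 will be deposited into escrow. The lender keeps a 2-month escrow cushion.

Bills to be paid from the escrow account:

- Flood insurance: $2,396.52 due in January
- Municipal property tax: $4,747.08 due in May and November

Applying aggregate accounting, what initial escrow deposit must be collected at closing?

$3,963.56

Cushion = 2 × $990.89 = $1,981.78
Trial balance (start $0, +$990.89 each month, − disbursements):
  Aug: +$990.89 → $990.89
  Sep: +$990.89 → $1,981.78
  Oct: +$990.89 → $2,972.67
  Nov: +$990.89 − $4,747.08 → -$783.52
  Dec: +$990.89 → $207.37
  Jan: +$990.89 − $2,396.52 → -$1,198.26
  Feb: +$990.89 → -$207.37
  Mar: +$990.89 → $783.52
  Apr: +$990.89 → $1,774.41
  May: +$990.89 − $4,747.08 → -$1,981.78
  Jun: +$990.89 → -$990.89
  Jul: +$990.89 → $0.00
Lowest trial balance = -$1,981.78 (May)
Initial deposit = cushion − low point = $1,981.78 − (-$1,981.78) = $3,963.56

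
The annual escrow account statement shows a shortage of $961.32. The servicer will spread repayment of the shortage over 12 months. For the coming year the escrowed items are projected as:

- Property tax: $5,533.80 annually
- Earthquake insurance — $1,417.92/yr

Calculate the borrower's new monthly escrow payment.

Property tax = $5,533.80
Earthquake insurance = $1,417.92
Total per year = $6,951.72
Monthly = $6,951.72 ÷ 12 = $579.31
Shortage per month = $961.32 ÷ 12 = $80.11
New monthly escrow = $579.31 + $80.11 = $659.42

$659.42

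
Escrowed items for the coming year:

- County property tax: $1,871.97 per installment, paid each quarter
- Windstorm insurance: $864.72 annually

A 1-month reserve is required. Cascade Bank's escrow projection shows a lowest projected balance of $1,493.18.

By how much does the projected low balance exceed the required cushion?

$797.13

County property tax — $1,871.97 × 4 = $7,487.88 annually
Windstorm insurance — $864.72 annually
Yearly total = $7,487.88 + $864.72 = $8,352.60
Monthly escrow = $8,352.60 / 12 = $696.05
Required cushion = 1 × $696.05 = $696.05
Excess over cushion: $1,493.18 − $696.05 = $797.13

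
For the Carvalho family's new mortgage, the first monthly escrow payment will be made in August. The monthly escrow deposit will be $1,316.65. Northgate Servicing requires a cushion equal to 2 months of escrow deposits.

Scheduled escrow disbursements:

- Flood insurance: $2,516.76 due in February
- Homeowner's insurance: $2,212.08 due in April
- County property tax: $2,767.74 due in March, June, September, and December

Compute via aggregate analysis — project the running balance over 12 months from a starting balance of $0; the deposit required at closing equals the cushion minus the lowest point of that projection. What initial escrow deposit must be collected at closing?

Cushion = 2 × $1,316.65 = $2,633.30
Trial balance (start $0, +$1,316.65 each month, − disbursements):
  Aug: +$1,316.65 → $1,316.65
  Sep: +$1,316.65 − $2,767.74 → -$134.44
  Oct: +$1,316.65 → $1,182.21
  Nov: +$1,316.65 → $2,498.86
  Dec: +$1,316.65 − $2,767.74 → $1,047.77
  Jan: +$1,316.65 → $2,364.42
  Feb: +$1,316.65 − $2,516.76 → $1,164.31
  Mar: +$1,316.65 − $2,767.74 → -$286.78
  Apr: +$1,316.65 − $2,212.08 → -$1,182.21
  May: +$1,316.65 → $134.44
  Jun: +$1,316.65 − $2,767.74 → -$1,316.65
  Jul: +$1,316.65 → $0.00
Lowest trial balance = -$1,316.65 (Jun)
Initial deposit = cushion − low point = $2,633.30 − (-$1,316.65) = $3,949.95

$3,949.95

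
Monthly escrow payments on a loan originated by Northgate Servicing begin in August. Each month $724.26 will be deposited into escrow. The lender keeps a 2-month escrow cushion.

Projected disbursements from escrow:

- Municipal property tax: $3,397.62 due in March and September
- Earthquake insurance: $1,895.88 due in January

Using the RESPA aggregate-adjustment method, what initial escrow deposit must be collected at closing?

Cushion = 2 × $724.26 = $1,448.52
Trial balance (start $0, +$724.26 each month, − disbursements):
  Aug: +$724.26 → $724.26
  Sep: +$724.26 − $3,397.62 → -$1,949.10
  Oct: +$724.26 → -$1,224.84
  Nov: +$724.26 → -$500.58
  Dec: +$724.26 → $223.68
  Jan: +$724.26 − $1,895.88 → -$947.94
  Feb: +$724.26 → -$223.68
  Mar: +$724.26 − $3,397.62 → -$2,897.04
  Apr: +$724.26 → -$2,172.78
  May: +$724.26 → -$1,448.52
  Jun: +$724.26 → -$724.26
  Jul: +$724.26 → $0.00
Lowest trial balance = -$2,897.04 (Mar)
Initial deposit = cushion − low point = $1,448.52 − (-$2,897.04) = $4,345.56

$4,345.56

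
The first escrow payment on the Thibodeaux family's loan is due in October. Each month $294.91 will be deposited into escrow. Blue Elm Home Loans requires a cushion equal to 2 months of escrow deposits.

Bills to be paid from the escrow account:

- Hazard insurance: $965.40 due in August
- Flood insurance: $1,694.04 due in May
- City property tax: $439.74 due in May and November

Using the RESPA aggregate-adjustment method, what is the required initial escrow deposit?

$884.73

Cushion = 2 × $294.91 = $589.82
Trial balance (start $0, +$294.91 each month, − disbursements):
  Oct: +$294.91 → $294.91
  Nov: +$294.91 − $439.74 → $150.08
  Dec: +$294.91 → $444.99
  Jan: +$294.91 → $739.90
  Feb: +$294.91 → $1,034.81
  Mar: +$294.91 → $1,329.72
  Apr: +$294.91 → $1,624.63
  May: +$294.91 − $2,133.78 → -$214.24
  Jun: +$294.91 → $80.67
  Jul: +$294.91 → $375.58
  Aug: +$294.91 − $965.40 → -$294.91
  Sep: +$294.91 → $0.00
Lowest trial balance = -$294.91 (Aug)
Initial deposit = cushion − low point = $589.82 − (-$294.91) = $884.73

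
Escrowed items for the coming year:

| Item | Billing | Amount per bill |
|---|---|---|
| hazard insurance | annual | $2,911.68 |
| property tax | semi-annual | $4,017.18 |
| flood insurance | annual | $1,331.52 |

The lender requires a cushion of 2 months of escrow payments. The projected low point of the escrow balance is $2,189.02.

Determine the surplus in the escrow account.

Hazard insurance = $2,911.68/yr
Property tax = $4,017.18 × 2 = $8,034.36/yr
Flood insurance = $1,331.52/yr
Total per year = $12,277.56
Per month = $12,277.56 / 12 = $1,023.13
Required reserve = 2 × $1,023.13 = $2,046.26
Surplus = $2,189.02 − $2,046.26 = $142.76

$142.76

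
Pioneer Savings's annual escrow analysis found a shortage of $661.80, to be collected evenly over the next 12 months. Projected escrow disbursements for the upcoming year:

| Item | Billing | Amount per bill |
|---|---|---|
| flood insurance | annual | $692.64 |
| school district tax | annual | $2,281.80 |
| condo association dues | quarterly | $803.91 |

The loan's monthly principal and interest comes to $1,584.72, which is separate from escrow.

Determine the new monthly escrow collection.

Flood insurance = $692.64/yr
School district tax = $2,281.80/yr
Condo association dues = $803.91 × 4 = $3,215.64/yr
Yearly total = $692.64 + $2,281.80 + $3,215.64 = $6,190.08
Base monthly escrow = $6,190.08 / 12 = $515.84
Monthly shortage recovery: $661.80 / 12 = $55.15
Adjusted monthly = $515.84 + $55.15 = $570.99

$570.99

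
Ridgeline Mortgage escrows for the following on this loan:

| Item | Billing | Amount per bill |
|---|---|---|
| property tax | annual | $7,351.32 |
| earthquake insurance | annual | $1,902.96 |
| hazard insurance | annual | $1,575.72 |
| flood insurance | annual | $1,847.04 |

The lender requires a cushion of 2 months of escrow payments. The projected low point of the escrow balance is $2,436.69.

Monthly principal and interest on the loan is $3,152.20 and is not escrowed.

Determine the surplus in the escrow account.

$323.85

Property tax: $7,351.32
Earthquake insurance: $1,902.96
Hazard insurance: $1,575.72
Flood insurance: $1,847.04
Total annual escrow = $7,351.32 + $1,902.96 + $1,575.72 + $1,847.04 = $12,677.04
Per month = $12,677.04 ÷ 12 = $1,056.42
Required reserve = 2 × $1,056.42 = $2,112.84
Surplus = $2,436.69 − $2,112.84 = $323.85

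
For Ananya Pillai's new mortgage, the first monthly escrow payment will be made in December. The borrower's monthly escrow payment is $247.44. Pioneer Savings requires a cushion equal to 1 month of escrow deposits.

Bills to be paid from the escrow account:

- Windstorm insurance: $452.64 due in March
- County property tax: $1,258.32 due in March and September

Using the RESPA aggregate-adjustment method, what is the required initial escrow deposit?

Cushion = 1 × $247.44 = $247.44
Trial balance (start $0, +$247.44 each month, − disbursements):
  Dec: +$247.44 → $247.44
  Jan: +$247.44 → $494.88
  Feb: +$247.44 → $742.32
  Mar: +$247.44 − $1,710.96 → -$721.20
  Apr: +$247.44 → -$473.76
  May: +$247.44 → -$226.32
  Jun: +$247.44 → $21.12
  Jul: +$247.44 → $268.56
  Aug: +$247.44 → $516.00
  Sep: +$247.44 − $1,258.32 → -$494.88
  Oct: +$247.44 → -$247.44
  Nov: +$247.44 → $0.00
Lowest trial balance = -$721.20 (Mar)
Initial deposit = cushion − low point = $247.44 − (-$721.20) = $968.64

$968.64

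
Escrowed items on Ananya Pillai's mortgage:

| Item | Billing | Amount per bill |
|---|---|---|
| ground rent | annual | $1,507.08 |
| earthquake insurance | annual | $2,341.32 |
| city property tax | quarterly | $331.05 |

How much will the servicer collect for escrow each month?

$431.05

Ground rent: $1,507.08 annually
Earthquake insurance: $2,341.32 annually
City property tax: $331.05 × 4 = $1,324.20 annually
Yearly total = $5,172.60
Base monthly escrow = $5,172.60 / 12 = $431.05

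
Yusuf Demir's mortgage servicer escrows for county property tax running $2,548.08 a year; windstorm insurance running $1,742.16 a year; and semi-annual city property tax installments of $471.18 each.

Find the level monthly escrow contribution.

$436.05

County property tax = $2,548.08
Windstorm insurance = $1,742.16
City property tax = $471.18 × 2 = $942.36
Yearly total = $2,548.08 + $1,742.16 + $942.36 = $5,232.60
Monthly escrow = $5,232.60 ÷ 12 = $436.05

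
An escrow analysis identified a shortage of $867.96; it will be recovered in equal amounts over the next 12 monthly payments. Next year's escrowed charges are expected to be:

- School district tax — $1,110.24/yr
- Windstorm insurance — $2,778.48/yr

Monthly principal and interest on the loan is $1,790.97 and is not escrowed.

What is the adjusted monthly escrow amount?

$396.39

School district tax — $1,110.24 annually
Windstorm insurance — $2,778.48 annually
Total per year = $1,110.24 + $2,778.48 = $3,888.72
Per month = $3,888.72 ÷ 12 = $324.06
Shortage spread = $867.96 / 12 = $72.33/mo
Adjusted monthly = $324.06 + $72.33 = $396.39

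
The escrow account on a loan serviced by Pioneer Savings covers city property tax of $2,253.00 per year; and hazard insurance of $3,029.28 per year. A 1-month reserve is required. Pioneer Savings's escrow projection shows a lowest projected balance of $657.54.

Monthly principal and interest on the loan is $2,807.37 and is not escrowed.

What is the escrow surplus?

City property tax: $2,253.00 per year
Hazard insurance: $3,029.28 per year
Annual escrow total = $2,253.00 + $3,029.28 = $5,282.28
Monthly = $5,282.28 / 12 = $440.19
Required reserve = 1 × $440.19 = $440.19
Surplus = $657.54 − $440.19 = $217.35

$217.35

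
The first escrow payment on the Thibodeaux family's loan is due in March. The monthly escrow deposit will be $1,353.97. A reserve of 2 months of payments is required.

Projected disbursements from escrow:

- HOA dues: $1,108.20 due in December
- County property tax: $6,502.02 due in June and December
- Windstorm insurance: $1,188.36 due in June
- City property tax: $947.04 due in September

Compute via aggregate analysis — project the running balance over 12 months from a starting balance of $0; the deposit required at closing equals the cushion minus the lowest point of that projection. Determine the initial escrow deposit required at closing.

Cushion = 2 × $1,353.97 = $2,707.94
Trial balance (start $0, +$1,353.97 each month, − disbursements):
  Mar: +$1,353.97 → $1,353.97
  Apr: +$1,353.97 → $2,707.94
  May: +$1,353.97 → $4,061.91
  Jun: +$1,353.97 − $7,690.38 → -$2,274.50
  Jul: +$1,353.97 → -$920.53
  Aug: +$1,353.97 → $433.44
  Sep: +$1,353.97 − $947.04 → $840.37
  Oct: +$1,353.97 → $2,194.34
  Nov: +$1,353.97 → $3,548.31
  Dec: +$1,353.97 − $7,610.22 → -$2,707.94
  Jan: +$1,353.97 → -$1,353.97
  Feb: +$1,353.97 → $0.00
Lowest trial balance = -$2,707.94 (Dec)
Initial deposit = cushion − low point = $2,707.94 − (-$2,707.94) = $5,415.88

$5,415.88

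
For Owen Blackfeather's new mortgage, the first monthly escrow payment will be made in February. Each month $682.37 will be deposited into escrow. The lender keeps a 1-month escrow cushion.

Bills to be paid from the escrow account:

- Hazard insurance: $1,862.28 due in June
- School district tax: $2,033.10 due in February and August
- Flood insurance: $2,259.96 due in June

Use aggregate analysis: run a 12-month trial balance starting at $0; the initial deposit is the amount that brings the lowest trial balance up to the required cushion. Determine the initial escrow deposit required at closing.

Cushion = 1 × $682.37 = $682.37
Trial balance (start $0, +$682.37 each month, − disbursements):
  Feb: +$682.37 − $2,033.10 → -$1,350.73
  Mar: +$682.37 → -$668.36
  Apr: +$682.37 → $14.01
  May: +$682.37 → $696.38
  Jun: +$682.37 − $4,122.24 → -$2,743.49
  Jul: +$682.37 → -$2,061.12
  Aug: +$682.37 − $2,033.10 → -$3,411.85
  Sep: +$682.37 → -$2,729.48
  Oct: +$682.37 → -$2,047.11
  Nov: +$682.37 → -$1,364.74
  Dec: +$682.37 → -$682.37
  Jan: +$682.37 → $0.00
Lowest trial balance = -$3,411.85 (Aug)
Initial deposit = cushion − low point = $682.37 − (-$3,411.85) = $4,094.22

$4,094.22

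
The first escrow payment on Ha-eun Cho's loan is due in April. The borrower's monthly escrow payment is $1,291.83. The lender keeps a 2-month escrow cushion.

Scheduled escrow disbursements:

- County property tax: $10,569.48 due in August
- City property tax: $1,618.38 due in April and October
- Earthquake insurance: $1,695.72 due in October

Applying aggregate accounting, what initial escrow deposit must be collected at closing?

Cushion = 2 × $1,291.83 = $2,583.66
Trial balance (start $0, +$1,291.83 each month, − disbursements):
  Apr: +$1,291.83 − $1,618.38 → -$326.55
  May: +$1,291.83 → $965.28
  Jun: +$1,291.83 → $2,257.11
  Jul: +$1,291.83 → $3,548.94
  Aug: +$1,291.83 − $10,569.48 → -$5,728.71
  Sep: +$1,291.83 → -$4,436.88
  Oct: +$1,291.83 − $3,314.10 → -$6,459.15
  Nov: +$1,291.83 → -$5,167.32
  Dec: +$1,291.83 → -$3,875.49
  Jan: +$1,291.83 → -$2,583.66
  Feb: +$1,291.83 → -$1,291.83
  Mar: +$1,291.83 → $0.00
Lowest trial balance = -$6,459.15 (Oct)
Initial deposit = cushion − low point = $2,583.66 − (-$6,459.15) = $9,042.81

$9,042.81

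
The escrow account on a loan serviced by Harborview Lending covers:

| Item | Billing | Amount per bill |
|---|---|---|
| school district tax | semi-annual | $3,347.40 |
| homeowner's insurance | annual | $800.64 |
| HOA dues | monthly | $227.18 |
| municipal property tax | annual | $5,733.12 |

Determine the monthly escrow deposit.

School district tax: $3,347.40 × 2 = $6,694.80/yr
Homeowner's insurance: $800.64/yr
HOA dues: $227.18 × 12 = $2,726.16/yr
Municipal property tax: $5,733.12/yr
Total annual escrow = $6,694.80 + $800.64 + $2,726.16 + $5,733.12 = $15,954.72
Monthly = $15,954.72 / 12 = $1,329.56

$1,329.56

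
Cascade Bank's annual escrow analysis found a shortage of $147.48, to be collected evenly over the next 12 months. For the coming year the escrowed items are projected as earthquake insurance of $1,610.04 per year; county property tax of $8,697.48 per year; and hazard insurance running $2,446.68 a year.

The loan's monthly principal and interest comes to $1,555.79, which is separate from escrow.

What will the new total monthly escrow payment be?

$1,075.14

Earthquake insurance = $1,610.04 annually
County property tax = $8,697.48 annually
Hazard insurance = $2,446.68 annually
Total per year = $1,610.04 + $8,697.48 + $2,446.68 = $12,754.20
Monthly = $12,754.20 / 12 = $1,062.85
Monthly shortage recovery: $147.48 ÷ 12 = $12.29
New monthly escrow = $1,062.85 + $12.29 = $1,075.14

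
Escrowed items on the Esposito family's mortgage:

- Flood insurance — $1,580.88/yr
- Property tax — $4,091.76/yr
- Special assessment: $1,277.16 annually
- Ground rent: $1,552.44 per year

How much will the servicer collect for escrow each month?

Flood insurance: $1,580.88/yr
Property tax: $4,091.76/yr
Special assessment: $1,277.16/yr
Ground rent: $1,552.44/yr
Yearly total = $8,502.24
Monthly = $8,502.24 ÷ 12 = $708.52

$708.52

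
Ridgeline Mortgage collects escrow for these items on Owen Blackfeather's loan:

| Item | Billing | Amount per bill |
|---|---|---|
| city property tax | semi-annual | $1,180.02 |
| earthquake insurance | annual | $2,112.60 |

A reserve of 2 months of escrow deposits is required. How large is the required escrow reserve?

$745.44

City property tax = $1,180.02 × 2 = $2,360.04 per year
Earthquake insurance = $2,112.60 per year
Total annual escrow = $2,360.04 + $2,112.60 = $4,472.64
Per month = $4,472.64 / 12 = $372.72
Cushion = 2 × $372.72 = $745.44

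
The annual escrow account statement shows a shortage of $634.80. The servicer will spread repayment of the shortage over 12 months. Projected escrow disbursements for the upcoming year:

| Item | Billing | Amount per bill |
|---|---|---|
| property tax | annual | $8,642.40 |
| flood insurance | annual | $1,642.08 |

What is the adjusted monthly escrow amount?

Property tax: $8,642.40 per year
Flood insurance: $1,642.08 per year
Total per year = $10,284.48
Base monthly escrow = $10,284.48 / 12 = $857.04
Monthly shortage recovery: $634.80 / 12 = $52.90
Adjusted monthly = $857.04 + $52.90 = $909.94

$909.94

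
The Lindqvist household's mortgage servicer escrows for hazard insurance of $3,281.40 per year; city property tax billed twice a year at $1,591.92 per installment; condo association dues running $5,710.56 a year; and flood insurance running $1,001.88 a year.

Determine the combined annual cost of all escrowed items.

Hazard insurance — $3,281.40 per year
City property tax — $1,591.92 × 2 = $3,183.84 per year
Condo association dues — $5,710.56 per year
Flood insurance — $1,001.88 per year
Total annual escrow = $13,177.68

$13,177.68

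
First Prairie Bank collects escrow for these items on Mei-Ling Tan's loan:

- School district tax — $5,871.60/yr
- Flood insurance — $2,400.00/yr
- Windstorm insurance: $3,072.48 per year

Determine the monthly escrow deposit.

School district tax = $5,871.60 per year
Flood insurance = $2,400.00 per year
Windstorm insurance = $3,072.48 per year
Combined annual = $5,871.60 + $2,400.00 + $3,072.48 = $11,344.08
Per month = $11,344.08 ÷ 12 = $945.34

$945.34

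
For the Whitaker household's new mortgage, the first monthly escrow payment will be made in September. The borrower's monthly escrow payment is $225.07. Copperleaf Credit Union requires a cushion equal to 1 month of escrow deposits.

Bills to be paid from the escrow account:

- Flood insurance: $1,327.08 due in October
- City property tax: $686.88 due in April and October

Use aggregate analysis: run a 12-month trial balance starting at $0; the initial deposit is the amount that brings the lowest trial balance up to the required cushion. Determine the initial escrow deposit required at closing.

$1,788.89

Cushion = 1 × $225.07 = $225.07
Trial balance (start $0, +$225.07 each month, − disbursements):
  Sep: +$225.07 → $225.07
  Oct: +$225.07 − $2,013.96 → -$1,563.82
  Nov: +$225.07 → -$1,338.75
  Dec: +$225.07 → -$1,113.68
  Jan: +$225.07 → -$888.61
  Feb: +$225.07 → -$663.54
  Mar: +$225.07 → -$438.47
  Apr: +$225.07 − $686.88 → -$900.28
  May: +$225.07 → -$675.21
  Jun: +$225.07 → -$450.14
  Jul: +$225.07 → -$225.07
  Aug: +$225.07 → $0.00
Lowest trial balance = -$1,563.82 (Oct)
Initial deposit = cushion − low point = $225.07 − (-$1,563.82) = $1,788.89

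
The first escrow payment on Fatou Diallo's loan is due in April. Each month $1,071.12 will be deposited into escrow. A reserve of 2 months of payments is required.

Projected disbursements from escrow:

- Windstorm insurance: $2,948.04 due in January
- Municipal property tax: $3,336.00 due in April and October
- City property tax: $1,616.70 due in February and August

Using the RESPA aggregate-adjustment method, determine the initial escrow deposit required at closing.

Cushion = 2 × $1,071.12 = $2,142.24
Trial balance (start $0, +$1,071.12 each month, − disbursements):
  Apr: +$1,071.12 − $3,336.00 → -$2,264.88
  May: +$1,071.12 → -$1,193.76
  Jun: +$1,071.12 → -$122.64
  Jul: +$1,071.12 → $948.48
  Aug: +$1,071.12 − $1,616.70 → $402.90
  Sep: +$1,071.12 → $1,474.02
  Oct: +$1,071.12 − $3,336.00 → -$790.86
  Nov: +$1,071.12 → $280.26
  Dec: +$1,071.12 → $1,351.38
  Jan: +$1,071.12 − $2,948.04 → -$525.54
  Feb: +$1,071.12 − $1,616.70 → -$1,071.12
  Mar: +$1,071.12 → $0.00
Lowest trial balance = -$2,264.88 (Apr)
Initial deposit = cushion − low point = $2,142.24 − (-$2,264.88) = $4,407.12

$4,407.12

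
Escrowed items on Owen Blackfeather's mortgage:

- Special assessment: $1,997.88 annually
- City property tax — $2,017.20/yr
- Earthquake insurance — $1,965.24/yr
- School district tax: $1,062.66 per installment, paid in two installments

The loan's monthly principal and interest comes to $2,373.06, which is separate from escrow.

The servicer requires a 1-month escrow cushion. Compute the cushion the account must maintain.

$675.47

Special assessment = $1,997.88 annually
City property tax = $2,017.20 annually
Earthquake insurance = $1,965.24 annually
School district tax = $1,062.66 × 2 = $2,125.32 annually
Total annual escrow = $1,997.88 + $2,017.20 + $1,965.24 + $2,125.32 = $8,105.64
Base monthly escrow = $8,105.64 / 12 = $675.47
Reserve = 1 × $675.47 = $675.47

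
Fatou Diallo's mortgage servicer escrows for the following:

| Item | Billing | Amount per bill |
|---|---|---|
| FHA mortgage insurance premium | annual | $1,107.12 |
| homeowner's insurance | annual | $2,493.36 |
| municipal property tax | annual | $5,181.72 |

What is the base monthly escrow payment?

FHA mortgage insurance premium = $1,107.12 per year
Homeowner's insurance = $2,493.36 per year
Municipal property tax = $5,181.72 per year
Yearly total = $8,782.20
Monthly = $8,782.20 ÷ 12 = $731.85

$731.85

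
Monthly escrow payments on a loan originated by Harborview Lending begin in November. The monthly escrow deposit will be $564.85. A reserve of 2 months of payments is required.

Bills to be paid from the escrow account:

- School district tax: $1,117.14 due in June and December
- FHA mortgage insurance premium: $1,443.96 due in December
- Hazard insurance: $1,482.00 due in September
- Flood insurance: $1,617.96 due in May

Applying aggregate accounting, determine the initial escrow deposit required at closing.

Cushion = 2 × $564.85 = $1,129.70
Trial balance (start $0, +$564.85 each month, − disbursements):
  Nov: +$564.85 → $564.85
  Dec: +$564.85 − $2,561.10 → -$1,431.40
  Jan: +$564.85 → -$866.55
  Feb: +$564.85 → -$301.70
  Mar: +$564.85 → $263.15
  Apr: +$564.85 → $828.00
  May: +$564.85 − $1,617.96 → -$225.11
  Jun: +$564.85 − $1,117.14 → -$777.40
  Jul: +$564.85 → -$212.55
  Aug: +$564.85 → $352.30
  Sep: +$564.85 − $1,482.00 → -$564.85
  Oct: +$564.85 → $0.00
Lowest trial balance = -$1,431.40 (Dec)
Initial deposit = cushion − low point = $1,129.70 − (-$1,431.40) = $2,561.10

$2,561.10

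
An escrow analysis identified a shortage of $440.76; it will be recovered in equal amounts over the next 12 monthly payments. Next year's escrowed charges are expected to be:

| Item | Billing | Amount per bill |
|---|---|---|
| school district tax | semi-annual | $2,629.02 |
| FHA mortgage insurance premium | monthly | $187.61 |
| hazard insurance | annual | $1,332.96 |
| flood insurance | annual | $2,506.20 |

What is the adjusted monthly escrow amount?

$982.44

School district tax: $2,629.02 × 2 = $5,258.04
FHA mortgage insurance premium: $187.61 × 12 = $2,251.32
Hazard insurance: $1,332.96
Flood insurance: $2,506.20
Total per year = $11,348.52
Base monthly escrow = $11,348.52 / 12 = $945.71
Shortage per month = $440.76 ÷ 12 = $36.73
New monthly escrow = $945.71 + $36.73 = $982.44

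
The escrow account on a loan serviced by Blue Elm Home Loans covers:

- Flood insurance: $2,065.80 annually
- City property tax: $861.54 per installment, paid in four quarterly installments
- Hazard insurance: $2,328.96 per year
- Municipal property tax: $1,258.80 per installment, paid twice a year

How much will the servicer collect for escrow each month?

$863.21

Flood insurance: $2,065.80 per year
City property tax: $861.54 × 4 = $3,446.16 per year
Hazard insurance: $2,328.96 per year
Municipal property tax: $1,258.80 × 2 = $2,517.60 per year
Annual escrow total = $2,065.80 + $3,446.16 + $2,328.96 + $2,517.60 = $10,358.52
Monthly = $10,358.52 / 12 = $863.21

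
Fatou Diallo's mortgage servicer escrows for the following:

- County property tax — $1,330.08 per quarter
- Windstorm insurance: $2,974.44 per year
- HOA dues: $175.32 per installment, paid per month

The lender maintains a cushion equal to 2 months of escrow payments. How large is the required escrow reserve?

$1,733.10

County property tax — $1,330.08 × 4 = $5,320.32 per year
Windstorm insurance — $2,974.44 per year
HOA dues — $175.32 × 12 = $2,103.84 per year
Total per year = $5,320.32 + $2,974.44 + $2,103.84 = $10,398.60
Monthly escrow = $10,398.60 ÷ 12 = $866.55
Reserve = 2 × $866.55 = $1,733.10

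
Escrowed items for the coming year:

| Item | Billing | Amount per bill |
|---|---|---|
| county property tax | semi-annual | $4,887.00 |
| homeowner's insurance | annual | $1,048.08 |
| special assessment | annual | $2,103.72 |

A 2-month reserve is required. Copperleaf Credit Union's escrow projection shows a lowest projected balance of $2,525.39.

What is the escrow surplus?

$371.09

County property tax: $4,887.00 × 2 = $9,774.00
Homeowner's insurance: $1,048.08
Special assessment: $2,103.72
Total per year = $9,774.00 + $1,048.08 + $2,103.72 = $12,925.80
Base monthly escrow = $12,925.80 ÷ 12 = $1,077.15
Required reserve = 2 × $1,077.15 = $2,154.30
Excess over cushion: $2,525.39 − $2,154.30 = $371.09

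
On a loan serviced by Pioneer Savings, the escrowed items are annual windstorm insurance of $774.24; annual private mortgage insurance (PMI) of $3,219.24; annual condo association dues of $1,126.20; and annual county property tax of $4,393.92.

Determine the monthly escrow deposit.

Windstorm insurance = $774.24 per year
Private mortgage insurance (PMI) = $3,219.24 per year
Condo association dues = $1,126.20 per year
County property tax = $4,393.92 per year
Yearly total = $9,513.60
Base monthly escrow = $9,513.60 / 12 = $792.80

$792.80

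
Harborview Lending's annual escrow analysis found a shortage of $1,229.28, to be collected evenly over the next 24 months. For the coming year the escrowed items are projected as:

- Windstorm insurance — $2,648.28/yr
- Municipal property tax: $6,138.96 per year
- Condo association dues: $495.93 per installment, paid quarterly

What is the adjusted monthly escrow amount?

Windstorm insurance: $2,648.28/yr
Municipal property tax: $6,138.96/yr
Condo association dues: $495.93 × 4 = $1,983.72/yr
Yearly total = $10,770.96
Monthly escrow = $10,770.96 / 12 = $897.58
Shortage per month = $1,229.28 / 24 = $51.22
Adjusted monthly = $897.58 + $51.22 = $948.80

$948.80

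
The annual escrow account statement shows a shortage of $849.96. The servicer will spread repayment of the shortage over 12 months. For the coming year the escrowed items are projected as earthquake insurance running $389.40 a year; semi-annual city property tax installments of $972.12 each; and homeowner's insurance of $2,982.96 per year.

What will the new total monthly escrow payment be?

Earthquake insurance = $389.40 annually
City property tax = $972.12 × 2 = $1,944.24 annually
Homeowner's insurance = $2,982.96 annually
Combined annual = $5,316.60
Monthly escrow = $5,316.60 ÷ 12 = $443.05
Monthly shortage recovery: $849.96 ÷ 12 = $70.83
Adjusted monthly = $443.05 + $70.83 = $513.88

$513.88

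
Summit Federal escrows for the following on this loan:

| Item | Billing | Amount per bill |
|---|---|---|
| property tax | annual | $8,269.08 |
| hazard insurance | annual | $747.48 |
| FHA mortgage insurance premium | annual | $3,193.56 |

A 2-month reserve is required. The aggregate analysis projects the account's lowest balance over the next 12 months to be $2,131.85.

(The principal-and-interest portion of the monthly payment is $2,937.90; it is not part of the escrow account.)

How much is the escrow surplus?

Property tax = $8,269.08 per year
Hazard insurance = $747.48 per year
FHA mortgage insurance premium = $3,193.56 per year
Combined annual = $8,269.08 + $747.48 + $3,193.56 = $12,210.12
Per month = $12,210.12 / 12 = $1,017.51
Required cushion = 2 × $1,017.51 = $2,035.02
Surplus = $2,131.85 − $2,035.02 = $96.83

$96.83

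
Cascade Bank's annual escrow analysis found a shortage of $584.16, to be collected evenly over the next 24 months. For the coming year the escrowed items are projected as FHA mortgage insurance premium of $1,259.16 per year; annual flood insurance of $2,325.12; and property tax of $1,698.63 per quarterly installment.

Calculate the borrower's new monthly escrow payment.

$889.24

FHA mortgage insurance premium — $1,259.16 per year
Flood insurance — $2,325.12 per year
Property tax — $1,698.63 × 4 = $6,794.52 per year
Combined annual = $10,378.80
Per month = $10,378.80 / 12 = $864.90
Monthly shortage recovery: $584.16 ÷ 24 = $24.34
Adjusted monthly = $864.90 + $24.34 = $889.24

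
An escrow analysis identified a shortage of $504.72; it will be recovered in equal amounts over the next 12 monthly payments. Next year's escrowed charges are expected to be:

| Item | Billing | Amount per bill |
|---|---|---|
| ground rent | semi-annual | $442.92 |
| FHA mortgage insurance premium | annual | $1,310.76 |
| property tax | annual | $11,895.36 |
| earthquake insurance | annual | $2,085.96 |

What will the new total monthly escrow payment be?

Ground rent = $442.92 × 2 = $885.84/yr
FHA mortgage insurance premium = $1,310.76/yr
Property tax = $11,895.36/yr
Earthquake insurance = $2,085.96/yr
Annual escrow total = $885.84 + $1,310.76 + $11,895.36 + $2,085.96 = $16,177.92
Per month = $16,177.92 ÷ 12 = $1,348.16
Shortage per month = $504.72 / 12 = $42.06
New monthly escrow = $1,348.16 + $42.06 = $1,390.22

$1,390.22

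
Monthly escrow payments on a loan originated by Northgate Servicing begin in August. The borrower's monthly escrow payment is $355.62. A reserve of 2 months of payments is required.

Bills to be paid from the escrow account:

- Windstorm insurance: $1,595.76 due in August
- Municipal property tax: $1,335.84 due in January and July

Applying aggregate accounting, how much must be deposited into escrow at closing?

Cushion = 2 × $355.62 = $711.24
Trial balance (start $0, +$355.62 each month, − disbursements):
  Aug: +$355.62 − $1,595.76 → -$1,240.14
  Sep: +$355.62 → -$884.52
  Oct: +$355.62 → -$528.90
  Nov: +$355.62 → -$173.28
  Dec: +$355.62 → $182.34
  Jan: +$355.62 − $1,335.84 → -$797.88
  Feb: +$355.62 → -$442.26
  Mar: +$355.62 → -$86.64
  Apr: +$355.62 → $268.98
  May: +$355.62 → $624.60
  Jun: +$355.62 → $980.22
  Jul: +$355.62 − $1,335.84 → $0.00
Lowest trial balance = -$1,240.14 (Aug)
Initial deposit = cushion − low point = $711.24 − (-$1,240.14) = $1,951.38

$1,951.38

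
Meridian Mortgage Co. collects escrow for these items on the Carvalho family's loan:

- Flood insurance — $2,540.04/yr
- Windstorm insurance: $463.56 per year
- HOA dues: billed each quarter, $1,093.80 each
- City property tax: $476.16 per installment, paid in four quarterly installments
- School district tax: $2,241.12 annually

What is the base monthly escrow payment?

Flood insurance — $2,540.04 annually
Windstorm insurance — $463.56 annually
HOA dues — $1,093.80 × 4 = $4,375.20 annually
City property tax — $476.16 × 4 = $1,904.64 annually
School district tax — $2,241.12 annually
Total annual escrow = $11,524.56
Monthly escrow = $11,524.56 ÷ 12 = $960.38

$960.38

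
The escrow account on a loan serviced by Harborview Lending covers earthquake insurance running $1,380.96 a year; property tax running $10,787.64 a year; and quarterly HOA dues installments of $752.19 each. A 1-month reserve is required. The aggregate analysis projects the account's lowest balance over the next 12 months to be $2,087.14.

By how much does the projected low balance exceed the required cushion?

$822.36

Earthquake insurance = $1,380.96 annually
Property tax = $10,787.64 annually
HOA dues = $752.19 × 4 = $3,008.76 annually
Annual escrow total = $15,177.36
Base monthly escrow = $15,177.36 / 12 = $1,264.78
Required cushion = 1 × $1,264.78 = $1,264.78
Surplus = $2,087.14 − $1,264.78 = $822.36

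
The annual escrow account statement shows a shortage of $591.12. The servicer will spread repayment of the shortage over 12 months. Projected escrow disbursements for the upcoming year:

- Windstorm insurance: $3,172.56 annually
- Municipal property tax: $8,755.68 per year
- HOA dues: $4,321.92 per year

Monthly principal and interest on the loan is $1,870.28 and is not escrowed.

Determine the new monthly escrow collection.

$1,403.44

Windstorm insurance — $3,172.56/yr
Municipal property tax — $8,755.68/yr
HOA dues — $4,321.92/yr
Total annual escrow = $3,172.56 + $8,755.68 + $4,321.92 = $16,250.16
Monthly = $16,250.16 / 12 = $1,354.18
Monthly shortage recovery: $591.12 / 12 = $49.26
Adjusted monthly = $1,354.18 + $49.26 = $1,403.44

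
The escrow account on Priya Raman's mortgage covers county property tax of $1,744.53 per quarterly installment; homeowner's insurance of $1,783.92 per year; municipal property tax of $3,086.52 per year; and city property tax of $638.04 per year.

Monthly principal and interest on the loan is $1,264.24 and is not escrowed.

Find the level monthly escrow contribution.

$1,040.55

County property tax = $1,744.53 × 4 = $6,978.12/yr
Homeowner's insurance = $1,783.92/yr
Municipal property tax = $3,086.52/yr
City property tax = $638.04/yr
Yearly total = $12,486.60
Per month = $12,486.60 / 12 = $1,040.55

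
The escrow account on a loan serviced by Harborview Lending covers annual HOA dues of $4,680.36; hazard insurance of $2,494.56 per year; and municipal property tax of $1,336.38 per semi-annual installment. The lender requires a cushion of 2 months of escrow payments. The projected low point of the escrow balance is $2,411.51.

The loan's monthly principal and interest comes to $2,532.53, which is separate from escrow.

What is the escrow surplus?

HOA dues = $4,680.36 per year
Hazard insurance = $2,494.56 per year
Municipal property tax = $1,336.38 × 2 = $2,672.76 per year
Annual escrow total = $9,847.68
Monthly escrow = $9,847.68 ÷ 12 = $820.64
Required cushion = 2 × $820.64 = $1,641.28
Excess over cushion: $2,411.51 − $1,641.28 = $770.23

$770.23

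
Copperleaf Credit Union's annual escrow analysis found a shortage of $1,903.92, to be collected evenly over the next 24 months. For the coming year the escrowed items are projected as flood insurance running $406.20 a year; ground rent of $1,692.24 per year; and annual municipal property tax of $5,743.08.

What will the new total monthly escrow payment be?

Flood insurance = $406.20 per year
Ground rent = $1,692.24 per year
Municipal property tax = $5,743.08 per year
Total annual escrow = $7,841.52
Per month = $7,841.52 / 12 = $653.46
Shortage spread = $1,903.92 ÷ 24 = $79.33/mo
Adjusted monthly = $653.46 + $79.33 = $732.79

$732.79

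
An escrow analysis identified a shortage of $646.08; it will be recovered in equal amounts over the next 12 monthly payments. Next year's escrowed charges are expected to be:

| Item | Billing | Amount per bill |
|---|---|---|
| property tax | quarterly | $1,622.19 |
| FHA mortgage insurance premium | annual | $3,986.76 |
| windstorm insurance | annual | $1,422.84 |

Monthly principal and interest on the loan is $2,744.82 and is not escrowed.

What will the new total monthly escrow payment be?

Property tax — $1,622.19 × 4 = $6,488.76 annually
FHA mortgage insurance premium — $3,986.76 annually
Windstorm insurance — $1,422.84 annually
Yearly total = $6,488.76 + $3,986.76 + $1,422.84 = $11,898.36
Base monthly escrow = $11,898.36 ÷ 12 = $991.53
Monthly shortage recovery: $646.08 ÷ 12 = $53.84
New monthly escrow = $991.53 + $53.84 = $1,045.37

$1,045.37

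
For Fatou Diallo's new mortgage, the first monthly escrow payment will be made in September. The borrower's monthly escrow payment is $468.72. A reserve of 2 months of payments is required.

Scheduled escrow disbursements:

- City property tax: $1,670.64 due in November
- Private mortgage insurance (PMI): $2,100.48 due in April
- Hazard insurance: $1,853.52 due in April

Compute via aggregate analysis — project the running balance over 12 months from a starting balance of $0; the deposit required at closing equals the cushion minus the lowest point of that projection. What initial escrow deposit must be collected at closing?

$2,812.32

Cushion = 2 × $468.72 = $937.44
Trial balance (start $0, +$468.72 each month, − disbursements):
  Sep: +$468.72 → $468.72
  Oct: +$468.72 → $937.44
  Nov: +$468.72 − $1,670.64 → -$264.48
  Dec: +$468.72 → $204.24
  Jan: +$468.72 → $672.96
  Feb: +$468.72 → $1,141.68
  Mar: +$468.72 → $1,610.40
  Apr: +$468.72 − $3,954.00 → -$1,874.88
  May: +$468.72 → -$1,406.16
  Jun: +$468.72 → -$937.44
  Jul: +$468.72 → -$468.72
  Aug: +$468.72 → $0.00
Lowest trial balance = -$1,874.88 (Apr)
Initial deposit = cushion − low point = $937.44 − (-$1,874.88) = $2,812.32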